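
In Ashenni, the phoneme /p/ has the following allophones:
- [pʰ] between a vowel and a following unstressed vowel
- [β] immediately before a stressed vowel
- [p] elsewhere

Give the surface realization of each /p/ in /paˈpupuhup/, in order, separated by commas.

Occurrence 1 (position 1): no conditioning environment matches → elsewhere allophone [p].
Occurrence 2 (position 3): immediately before a stressed vowel → [β].
Occurrence 3 (position 5): between a vowel and a following unstressed vowel → [pʰ].
Occurrence 4 (position 9): no conditioning environment matches → elsewhere allophone [p].

[p], [β], [pʰ], [p]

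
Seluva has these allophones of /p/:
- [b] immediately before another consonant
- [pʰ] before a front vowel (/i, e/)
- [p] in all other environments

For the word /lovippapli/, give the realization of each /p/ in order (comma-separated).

[b], [p], [b]

Occurrence 1 (position 5): immediately before another consonant → [b].
Occurrence 2 (position 6): no conditioning environment matches → elsewhere allophone [p].
Occurrence 3 (position 8): immediately before another consonant → [b].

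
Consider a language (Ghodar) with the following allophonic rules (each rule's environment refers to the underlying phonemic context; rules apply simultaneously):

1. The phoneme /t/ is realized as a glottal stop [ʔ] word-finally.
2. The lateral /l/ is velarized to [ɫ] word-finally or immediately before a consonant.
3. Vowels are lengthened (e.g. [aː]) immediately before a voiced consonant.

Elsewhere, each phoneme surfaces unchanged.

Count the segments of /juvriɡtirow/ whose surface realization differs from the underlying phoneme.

Segments that undergo a rule: /u/ → [uː] (rule 3); /i/ → [iː] (rule 3); /i/ → [iː] (rule 3); /o/ → [oː] (rule 3).
All other segments surface unchanged.

4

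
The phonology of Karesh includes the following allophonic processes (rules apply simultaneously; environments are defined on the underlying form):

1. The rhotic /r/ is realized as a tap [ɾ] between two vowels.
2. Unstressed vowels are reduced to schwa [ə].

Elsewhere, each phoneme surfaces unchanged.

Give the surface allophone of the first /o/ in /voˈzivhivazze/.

[ə]

/o/ (between /v/ and /z/): in an unstressed syllable, so rule 2 applies → [ə].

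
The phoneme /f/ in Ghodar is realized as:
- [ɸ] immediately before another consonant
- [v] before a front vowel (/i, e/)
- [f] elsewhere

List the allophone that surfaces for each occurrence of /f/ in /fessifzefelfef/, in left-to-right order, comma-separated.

Occurrence 1 (position 1): before a front vowel (/i, e/) → [v].
Occurrence 2 (position 6): immediately before another consonant → [ɸ].
Occurrence 3 (position 9): before a front vowel (/i, e/) → [v].
Occurrence 4 (position 12): before a front vowel (/i, e/) → [v].
Occurrence 5 (position 14): no conditioning environment matches → elsewhere allophone [f].

[v], [ɸ], [v], [v], [f]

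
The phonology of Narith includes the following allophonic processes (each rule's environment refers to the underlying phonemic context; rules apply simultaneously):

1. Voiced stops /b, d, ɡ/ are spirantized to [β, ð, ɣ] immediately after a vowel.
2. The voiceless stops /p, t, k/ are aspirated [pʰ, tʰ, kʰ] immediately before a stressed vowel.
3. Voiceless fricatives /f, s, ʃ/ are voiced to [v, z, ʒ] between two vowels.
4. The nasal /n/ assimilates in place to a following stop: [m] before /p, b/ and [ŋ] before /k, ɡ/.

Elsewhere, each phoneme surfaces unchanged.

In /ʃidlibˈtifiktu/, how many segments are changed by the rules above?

4

Segments that undergo a rule: /d/ → [ð] (rule 1); /b/ → [β] (rule 1); /t/ → [tʰ] (rule 2); /f/ → [v] (rule 3).
All other segments surface unchanged.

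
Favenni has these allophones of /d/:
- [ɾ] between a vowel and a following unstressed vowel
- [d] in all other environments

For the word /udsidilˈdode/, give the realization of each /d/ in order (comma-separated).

Occurrence 1 (position 2): no conditioning environment matches → elsewhere allophone [d].
Occurrence 2 (position 5): between a vowel and a following unstressed vowel → [ɾ].
Occurrence 3 (position 8): no conditioning environment matches → elsewhere allophone [d].
Occurrence 4 (position 10): between a vowel and a following unstressed vowel → [ɾ].

[d], [ɾ], [d], [ɾ]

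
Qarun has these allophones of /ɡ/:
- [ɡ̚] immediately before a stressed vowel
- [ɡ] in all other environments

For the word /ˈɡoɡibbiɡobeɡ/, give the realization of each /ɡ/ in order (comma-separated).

Occurrence 1 (position 1): immediately before a stressed vowel → [ɡ̚].
Occurrence 2 (position 3): no conditioning environment matches → elsewhere allophone [ɡ].
Occurrence 3 (position 8): no conditioning environment matches → elsewhere allophone [ɡ].
Occurrence 4 (position 12): no conditioning environment matches → elsewhere allophone [ɡ].

[ɡ̚], [ɡ], [ɡ], [ɡ]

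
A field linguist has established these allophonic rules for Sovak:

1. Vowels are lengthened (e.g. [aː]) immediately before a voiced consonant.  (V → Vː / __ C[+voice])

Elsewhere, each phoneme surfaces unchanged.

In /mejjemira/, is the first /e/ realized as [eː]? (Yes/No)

/e/ (between /m/ and /j/): before a voiced consonant, so rule 1 applies → [eː].
The actual realization is [eː], which matches [eː].

Yes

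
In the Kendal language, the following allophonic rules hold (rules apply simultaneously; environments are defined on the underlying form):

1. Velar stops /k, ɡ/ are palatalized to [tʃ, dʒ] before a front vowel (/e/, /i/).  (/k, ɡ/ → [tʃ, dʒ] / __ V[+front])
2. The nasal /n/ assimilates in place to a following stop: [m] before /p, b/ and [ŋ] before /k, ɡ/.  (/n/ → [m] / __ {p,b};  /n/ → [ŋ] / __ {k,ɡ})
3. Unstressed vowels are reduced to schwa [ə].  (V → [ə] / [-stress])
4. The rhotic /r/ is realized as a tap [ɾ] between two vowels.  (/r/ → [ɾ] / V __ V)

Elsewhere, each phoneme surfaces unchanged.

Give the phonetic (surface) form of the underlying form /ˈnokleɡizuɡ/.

[ˈnoklədʒəzəɡ]

/n/ (word-initial): rule 2 targets it, but not before a labial or velar stop → unchanged [n].
/o/ (between /n/ and /k/) fails the environment for rule 3, so it stays [o].
/k/ (between /o/ and /l/) fails the environment for rule 1, so it stays [k].
/l/ (between /k/ and /e/) is unaffected → [l].
/e/ — between /l/ and /ɡ/, in an unstressed syllable — surfaces as [ə] (rule 3).
/ɡ/ meets the environment for rule 1 (before a front vowel) → [dʒ].
/i/ meets the environment for rule 3 (in an unstressed syllable) → [ə].
/z/ (between /i/ and /u/) is unaffected → [z].
/u/ (between /z/ and /ɡ/) occurs in an unstressed syllable → [ə] by rule 3.
/ɡ/ (word-final) is in the target of rule 1 but the environment (before a front vowel) is not met → [ɡ].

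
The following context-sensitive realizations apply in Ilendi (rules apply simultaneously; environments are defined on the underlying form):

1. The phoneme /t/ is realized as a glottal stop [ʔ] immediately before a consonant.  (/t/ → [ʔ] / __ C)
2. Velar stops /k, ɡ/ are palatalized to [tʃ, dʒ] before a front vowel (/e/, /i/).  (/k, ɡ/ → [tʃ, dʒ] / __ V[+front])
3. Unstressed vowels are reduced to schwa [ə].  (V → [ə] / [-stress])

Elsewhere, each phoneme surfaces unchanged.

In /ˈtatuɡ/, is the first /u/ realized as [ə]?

Yes

/u/ (between /t/ and /ɡ/): in an unstressed syllable, so rule 3 applies → [ə].
The actual realization is [ə], which matches [ə].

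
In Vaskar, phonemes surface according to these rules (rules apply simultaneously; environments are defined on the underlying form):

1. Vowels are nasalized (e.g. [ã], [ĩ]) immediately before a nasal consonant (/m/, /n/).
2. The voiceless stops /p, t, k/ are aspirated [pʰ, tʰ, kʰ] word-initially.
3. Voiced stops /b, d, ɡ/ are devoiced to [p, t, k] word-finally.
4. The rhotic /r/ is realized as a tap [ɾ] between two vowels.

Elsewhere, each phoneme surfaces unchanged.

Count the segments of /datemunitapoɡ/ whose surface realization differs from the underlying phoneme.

Segments that undergo a rule: /e/ → [ẽ] (rule 1); /u/ → [ũ] (rule 1); /ɡ/ → [k] (rule 3).
All other segments surface unchanged.

3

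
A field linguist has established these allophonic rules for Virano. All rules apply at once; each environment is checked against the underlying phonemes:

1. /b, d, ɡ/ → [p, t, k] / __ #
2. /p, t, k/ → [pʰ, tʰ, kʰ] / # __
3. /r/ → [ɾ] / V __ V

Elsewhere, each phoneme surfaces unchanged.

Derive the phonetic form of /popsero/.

[pʰopseɾo]

/p/ (word-initial) occurs word-initially → [pʰ] by rule 2.
/o/ (between /p/ and /p/): no rule targets it → [o].
/p/ — between /o/ and /s/; rule 2 does not apply here → [p].
/s/ stays [s].
/e/ — not in any rule's target class → [e].
/r/ (between /e/ and /o/): between two vowels, so rule 3 applies → [ɾ].
/o/ (word-final): no rule targets it → [o].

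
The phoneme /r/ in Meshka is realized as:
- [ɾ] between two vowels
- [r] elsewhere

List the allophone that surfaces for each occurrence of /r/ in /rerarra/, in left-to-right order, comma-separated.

[r], [ɾ], [r], [r]

Occurrence 1 (position 1): no conditioning environment matches → elsewhere allophone [r].
Occurrence 2 (position 3): between two vowels → [ɾ].
Occurrence 3 (position 5): no conditioning environment matches → elsewhere allophone [r].
Occurrence 4 (position 6): no conditioning environment matches → elsewhere allophone [r].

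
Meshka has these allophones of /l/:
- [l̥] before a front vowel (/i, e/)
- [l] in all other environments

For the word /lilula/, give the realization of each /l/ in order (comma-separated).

Occurrence 1 (position 1): before a front vowel (/i, e/) → [l̥].
Occurrence 2 (position 3): no conditioning environment matches → elsewhere allophone [l].
Occurrence 3 (position 5): no conditioning environment matches → elsewhere allophone [l].

[l̥], [l], [l]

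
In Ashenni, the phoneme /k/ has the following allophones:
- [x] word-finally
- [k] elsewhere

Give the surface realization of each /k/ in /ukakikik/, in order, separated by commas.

Occurrence 1 (position 2): no conditioning environment matches → elsewhere allophone [k].
Occurrence 2 (position 4): no conditioning environment matches → elsewhere allophone [k].
Occurrence 3 (position 6): no conditioning environment matches → elsewhere allophone [k].
Occurrence 4 (position 8): word-finally → [x].

[k], [k], [k], [x]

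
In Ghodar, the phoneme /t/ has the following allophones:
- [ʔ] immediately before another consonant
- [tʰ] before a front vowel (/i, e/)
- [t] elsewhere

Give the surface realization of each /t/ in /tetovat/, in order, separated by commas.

[tʰ], [t], [t]

Occurrence 1 (position 1): before a front vowel (/i, e/) → [tʰ].
Occurrence 2 (position 3): no conditioning environment matches → elsewhere allophone [t].
Occurrence 3 (position 7): no conditioning environment matches → elsewhere allophone [t].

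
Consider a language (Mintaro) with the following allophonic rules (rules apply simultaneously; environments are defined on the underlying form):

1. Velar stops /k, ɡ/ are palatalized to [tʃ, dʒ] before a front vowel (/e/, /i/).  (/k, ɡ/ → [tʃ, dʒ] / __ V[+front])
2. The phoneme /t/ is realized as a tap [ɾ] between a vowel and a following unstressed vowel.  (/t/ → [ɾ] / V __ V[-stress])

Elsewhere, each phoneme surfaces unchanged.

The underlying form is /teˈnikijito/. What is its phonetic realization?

[teˈnitʃijiɾo]

/t/ (word-initial) fails the environment for rule 2, so it stays [t].
/e/ (between /t/ and /n/) is unaffected → [e].
/n/ (between /e/ and /i/): no rule targets it → [n].
/i/ stays [i].
Rule 1 applies to /k/ (between /i/ and /i/: before a front vowel) → [tʃ].
/i/ stays [i].
/j/ (between /i/ and /i/): no rule targets it → [j].
/i/ — not in any rule's target class → [i].
Rule 2 applies to /t/ (between /i/ and /o/: between a vowel and a following unstressed vowel) → [ɾ].
/o/ (word-final) is unaffected → [o].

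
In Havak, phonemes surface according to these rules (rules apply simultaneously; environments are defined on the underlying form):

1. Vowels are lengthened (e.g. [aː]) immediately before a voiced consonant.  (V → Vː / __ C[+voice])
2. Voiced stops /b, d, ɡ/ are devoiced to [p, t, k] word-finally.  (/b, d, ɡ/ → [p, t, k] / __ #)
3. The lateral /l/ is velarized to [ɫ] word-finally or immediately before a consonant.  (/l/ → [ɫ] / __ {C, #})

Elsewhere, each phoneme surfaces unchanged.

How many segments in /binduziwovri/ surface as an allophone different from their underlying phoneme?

4

Segments that undergo a rule: /i/ → [iː] (rule 1); /u/ → [uː] (rule 1); /i/ → [iː] (rule 1); /o/ → [oː] (rule 1).
All other segments surface unchanged.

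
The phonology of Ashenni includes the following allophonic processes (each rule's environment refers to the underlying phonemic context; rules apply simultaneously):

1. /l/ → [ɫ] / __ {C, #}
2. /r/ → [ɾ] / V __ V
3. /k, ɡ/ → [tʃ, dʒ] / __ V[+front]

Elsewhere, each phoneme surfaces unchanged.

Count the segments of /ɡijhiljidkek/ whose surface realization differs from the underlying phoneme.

3

Segments that undergo a rule: /ɡ/ → [dʒ] (rule 3); /l/ → [ɫ] (rule 1); /k/ → [tʃ] (rule 3).
All other segments surface unchanged.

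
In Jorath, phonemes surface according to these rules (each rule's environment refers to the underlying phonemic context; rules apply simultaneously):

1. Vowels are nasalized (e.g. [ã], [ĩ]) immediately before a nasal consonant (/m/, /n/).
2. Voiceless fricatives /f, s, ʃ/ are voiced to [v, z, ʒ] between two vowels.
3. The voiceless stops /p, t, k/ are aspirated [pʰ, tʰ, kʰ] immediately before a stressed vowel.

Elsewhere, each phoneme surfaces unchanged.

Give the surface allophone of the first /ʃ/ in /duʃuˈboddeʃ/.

[ʒ]

/ʃ/ meets the environment for rule 2 (between two vowels) → [ʒ].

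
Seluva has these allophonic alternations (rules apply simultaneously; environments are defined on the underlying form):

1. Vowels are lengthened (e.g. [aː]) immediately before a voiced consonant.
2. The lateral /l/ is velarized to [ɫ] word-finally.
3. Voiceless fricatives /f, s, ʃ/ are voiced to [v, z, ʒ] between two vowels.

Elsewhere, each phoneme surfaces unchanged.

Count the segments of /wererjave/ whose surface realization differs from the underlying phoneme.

Segments that undergo a rule: /e/ → [eː] (rule 1); /e/ → [eː] (rule 1); /a/ → [aː] (rule 1).
All other segments surface unchanged.

3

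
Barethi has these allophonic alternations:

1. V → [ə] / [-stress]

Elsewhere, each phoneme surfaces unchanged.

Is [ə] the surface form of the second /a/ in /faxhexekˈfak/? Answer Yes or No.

/a/ — between /f/ and /k/; rule 1 does not apply here → [a].
The actual realization is [a], not [ə].

No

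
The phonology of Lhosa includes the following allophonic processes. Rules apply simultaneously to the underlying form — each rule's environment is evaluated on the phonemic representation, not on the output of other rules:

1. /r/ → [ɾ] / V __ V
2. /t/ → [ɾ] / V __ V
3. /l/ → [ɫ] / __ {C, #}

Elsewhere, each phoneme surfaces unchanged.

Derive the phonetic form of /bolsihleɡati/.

/l/ — between /o/ and /s/, word-finally or immediately before a consonant — surfaces as [ɫ] (rule 3).
/l/ (between /h/ and /e/) fails the environment for rule 3, so it stays [l].
Rule 2 applies to /t/ (between /a/ and /i/: between two vowels) → [ɾ].

[boɫsihleɡaɾi]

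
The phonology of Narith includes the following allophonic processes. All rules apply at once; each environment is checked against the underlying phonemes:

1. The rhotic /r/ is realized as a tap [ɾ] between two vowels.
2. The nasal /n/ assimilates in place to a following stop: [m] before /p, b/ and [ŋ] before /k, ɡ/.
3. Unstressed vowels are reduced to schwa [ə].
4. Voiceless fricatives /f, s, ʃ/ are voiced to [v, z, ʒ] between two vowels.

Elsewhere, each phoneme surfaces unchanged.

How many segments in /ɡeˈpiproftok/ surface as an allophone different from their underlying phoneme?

Segments that undergo a rule: /e/ → [ə] (rule 3); /o/ → [ə] (rule 3); /o/ → [ə] (rule 3).
All other segments surface unchanged.

3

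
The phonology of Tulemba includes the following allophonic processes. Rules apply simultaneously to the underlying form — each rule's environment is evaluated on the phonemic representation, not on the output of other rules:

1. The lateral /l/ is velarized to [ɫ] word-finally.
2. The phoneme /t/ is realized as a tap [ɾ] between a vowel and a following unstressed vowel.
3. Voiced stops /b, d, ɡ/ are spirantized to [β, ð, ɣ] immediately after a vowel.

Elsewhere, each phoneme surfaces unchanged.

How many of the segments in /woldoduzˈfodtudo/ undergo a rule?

3

Segments that undergo a rule: /d/ → [ð] (rule 3); /d/ → [ð] (rule 3); /d/ → [ð] (rule 3).
All other segments surface unchanged.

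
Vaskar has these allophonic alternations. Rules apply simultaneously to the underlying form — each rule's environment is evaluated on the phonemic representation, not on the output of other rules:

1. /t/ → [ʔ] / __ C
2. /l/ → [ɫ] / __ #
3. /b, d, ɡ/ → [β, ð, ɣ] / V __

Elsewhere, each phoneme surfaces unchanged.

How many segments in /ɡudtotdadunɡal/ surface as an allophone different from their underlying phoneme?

4

Segments that undergo a rule: /d/ → [ð] (rule 3); /t/ → [ʔ] (rule 1); /d/ → [ð] (rule 3); /l/ → [ɫ] (rule 2).
All other segments surface unchanged.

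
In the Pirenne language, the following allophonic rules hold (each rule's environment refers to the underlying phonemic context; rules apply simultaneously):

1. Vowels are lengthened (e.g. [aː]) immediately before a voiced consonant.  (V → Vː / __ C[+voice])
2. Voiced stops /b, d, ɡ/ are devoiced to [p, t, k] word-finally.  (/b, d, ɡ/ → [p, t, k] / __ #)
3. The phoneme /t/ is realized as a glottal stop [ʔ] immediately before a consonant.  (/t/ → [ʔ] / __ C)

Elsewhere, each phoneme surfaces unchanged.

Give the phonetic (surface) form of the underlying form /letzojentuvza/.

[leʔzoːjeːntuːvza]

/e/ (between /l/ and /t/) is in the target of rule 1 but the environment (before a voiced consonant) is not met → [e].
Rule 3 applies to /t/ (between /e/ and /z/: immediately before a consonant) → [ʔ].
/o/ (between /z/ and /j/) occurs before a voiced consonant → [oː] by rule 1.
/e/ — between /j/ and /n/, before a voiced consonant — surfaces as [eː] (rule 1).
/t/ (between /n/ and /u/): rule 3 targets it, but not immediately before a consonant → unchanged [t].
/u/ meets the environment for rule 1 (before a voiced consonant) → [uː].
/a/ (word-final) fails the environment for rule 1, so it stays [a].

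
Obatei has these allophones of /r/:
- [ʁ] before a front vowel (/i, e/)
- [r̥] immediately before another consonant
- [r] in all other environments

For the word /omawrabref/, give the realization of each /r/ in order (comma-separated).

Occurrence 1 (position 5): no conditioning environment matches → elsewhere allophone [r].
Occurrence 2 (position 8): before a front vowel (/i, e/) → [ʁ].

[r], [ʁ]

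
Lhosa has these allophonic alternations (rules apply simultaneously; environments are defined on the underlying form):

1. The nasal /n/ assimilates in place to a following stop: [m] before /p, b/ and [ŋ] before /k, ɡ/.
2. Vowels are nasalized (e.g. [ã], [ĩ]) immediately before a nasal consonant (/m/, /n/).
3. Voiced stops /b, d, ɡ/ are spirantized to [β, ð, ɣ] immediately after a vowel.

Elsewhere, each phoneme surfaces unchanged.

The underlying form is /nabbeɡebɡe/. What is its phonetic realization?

/n/ (word-initial) fails the environment for rule 1, so it stays [n].
/a/ (between /n/ and /b/) is in the target of rule 2 but the environment (before a nasal consonant) is not met → [a].
/b/ meets the environment for rule 3 (immediately after a vowel) → [β].
/b/ (between /b/ and /e/) is in the target of rule 3 but the environment (immediately after a vowel) is not met → [b].
/e/ (between /b/ and /ɡ/) is in the target of rule 2 but the environment (before a nasal consonant) is not met → [e].
/ɡ/ meets the environment for rule 3 (immediately after a vowel) → [ɣ].
/e/ (between /ɡ/ and /b/) fails the environment for rule 2, so it stays [e].
/b/ — between /e/ and /ɡ/, immediately after a vowel — surfaces as [β] (rule 3).
/ɡ/ — between /b/ and /e/; rule 3 does not apply here → [ɡ].
/e/ — word-final; rule 2 does not apply here → [e].

[naβbeɣeβɡe]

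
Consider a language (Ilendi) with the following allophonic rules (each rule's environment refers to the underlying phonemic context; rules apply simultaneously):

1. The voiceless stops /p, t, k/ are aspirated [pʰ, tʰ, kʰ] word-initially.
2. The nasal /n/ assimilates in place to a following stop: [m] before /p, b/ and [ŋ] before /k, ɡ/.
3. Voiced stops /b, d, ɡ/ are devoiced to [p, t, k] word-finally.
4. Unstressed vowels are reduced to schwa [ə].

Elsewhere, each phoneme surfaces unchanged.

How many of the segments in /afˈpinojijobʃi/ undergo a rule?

Segments that undergo a rule: /a/ → [ə] (rule 4); /o/ → [ə] (rule 4); /i/ → [ə] (rule 4); /o/ → [ə] (rule 4); /i/ → [ə] (rule 4).
All other segments surface unchanged.

5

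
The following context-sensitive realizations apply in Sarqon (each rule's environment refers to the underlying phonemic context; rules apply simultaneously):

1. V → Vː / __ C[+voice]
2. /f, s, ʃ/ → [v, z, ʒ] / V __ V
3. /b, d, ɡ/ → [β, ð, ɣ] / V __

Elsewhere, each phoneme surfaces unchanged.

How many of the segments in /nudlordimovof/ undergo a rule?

5

Segments that undergo a rule: /u/ → [uː] (rule 1); /d/ → [ð] (rule 3); /o/ → [oː] (rule 1); /i/ → [iː] (rule 1); /o/ → [oː] (rule 1).
All other segments surface unchanged.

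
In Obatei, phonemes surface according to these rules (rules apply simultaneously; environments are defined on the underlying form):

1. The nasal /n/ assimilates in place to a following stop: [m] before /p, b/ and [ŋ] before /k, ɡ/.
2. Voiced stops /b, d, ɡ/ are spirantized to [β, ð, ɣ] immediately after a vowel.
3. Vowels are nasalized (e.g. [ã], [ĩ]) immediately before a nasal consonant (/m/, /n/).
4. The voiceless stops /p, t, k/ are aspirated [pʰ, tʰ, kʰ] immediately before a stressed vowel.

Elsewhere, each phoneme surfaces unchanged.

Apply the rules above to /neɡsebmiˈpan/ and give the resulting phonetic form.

[neɣseβmiˈpʰãn]

/n/ (word-initial) fails the environment for rule 1, so it stays [n].
/e/ (between /n/ and /ɡ/) is in the target of rule 3 but the environment (before a nasal consonant) is not met → [e].
/ɡ/ meets the environment for rule 2 (immediately after a vowel) → [ɣ].
/e/ (between /s/ and /b/) fails the environment for rule 3, so it stays [e].
Rule 2 applies to /b/ (between /e/ and /m/: immediately after a vowel) → [β].
/i/ — between /m/ and /p/; rule 3 does not apply here → [i].
/p/ meets the environment for rule 4 (immediately before a stressed vowel) → [pʰ].
/a/ meets the environment for rule 3 (before a nasal consonant) → [ã].
/n/ (word-final): rule 1 targets it, but not before a labial or velar stop → unchanged [n].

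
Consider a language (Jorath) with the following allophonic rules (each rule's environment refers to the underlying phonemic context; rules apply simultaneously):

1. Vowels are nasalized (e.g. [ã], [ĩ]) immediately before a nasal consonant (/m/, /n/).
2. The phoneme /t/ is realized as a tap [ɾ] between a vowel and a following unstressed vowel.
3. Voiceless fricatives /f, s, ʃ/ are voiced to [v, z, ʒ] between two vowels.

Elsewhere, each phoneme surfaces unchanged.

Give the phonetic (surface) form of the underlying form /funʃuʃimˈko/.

/f/ (word-initial) fails the environment for rule 3, so it stays [f].
/u/ (between /f/ and /n/): before a nasal consonant, so rule 1 applies → [ũ].
/n/ (between /u/ and /ʃ/): no rule targets it → [n].
/ʃ/ — between /n/ and /u/; rule 3 does not apply here → [ʃ].
/u/ — between /ʃ/ and /ʃ/; rule 1 does not apply here → [u].
/ʃ/ (between /u/ and /i/): between two vowels, so rule 3 applies → [ʒ].
/i/ meets the environment for rule 1 (before a nasal consonant) → [ĩ].
/m/ (between /i/ and /k/) is unaffected → [m].
/k/ (between /m/ and /o/): no rule targets it → [k].
/o/ (word-final) is in the target of rule 1 but the environment (before a nasal consonant) is not met → [o].

[fũnʃuʒĩmˈko]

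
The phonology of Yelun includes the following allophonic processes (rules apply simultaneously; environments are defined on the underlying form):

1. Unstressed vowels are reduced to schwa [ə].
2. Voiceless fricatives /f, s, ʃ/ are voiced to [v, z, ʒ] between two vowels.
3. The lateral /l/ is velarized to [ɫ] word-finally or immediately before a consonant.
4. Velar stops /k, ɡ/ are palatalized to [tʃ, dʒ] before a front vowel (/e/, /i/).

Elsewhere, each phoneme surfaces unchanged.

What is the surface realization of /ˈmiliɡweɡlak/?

/m/ stays [m].
/i/ — between /m/ and /l/; rule 1 does not apply here → [i].
/l/ (between /i/ and /i/) fails the environment for rule 3, so it stays [l].
/i/ meets the environment for rule 1 (in an unstressed syllable) → [ə].
/ɡ/ (between /i/ and /w/) fails the environment for rule 4, so it stays [ɡ].
/w/ (between /ɡ/ and /e/) is unaffected → [w].
Rule 1 applies to /e/ (between /w/ and /ɡ/: in an unstressed syllable) → [ə].
/ɡ/ (between /e/ and /l/) fails the environment for rule 4, so it stays [ɡ].
/l/ (between /ɡ/ and /a/): rule 3 targets it, but not word-finally or immediately before a consonant → unchanged [l].
Rule 1 applies to /a/ (between /l/ and /k/: in an unstressed syllable) → [ə].
/k/ (word-final) fails the environment for rule 4, so it stays [k].

[ˈmiləɡwəɡlək]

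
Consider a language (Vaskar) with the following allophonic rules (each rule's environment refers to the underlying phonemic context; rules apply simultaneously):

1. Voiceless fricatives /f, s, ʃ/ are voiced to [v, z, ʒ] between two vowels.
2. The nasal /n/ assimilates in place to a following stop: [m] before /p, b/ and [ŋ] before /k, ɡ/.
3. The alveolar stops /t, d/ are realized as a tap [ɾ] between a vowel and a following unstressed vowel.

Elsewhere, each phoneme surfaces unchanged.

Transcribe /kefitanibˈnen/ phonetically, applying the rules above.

/k/ — not in any rule's target class → [k].
/e/ stays [e].
/f/ meets the environment for rule 1 (between two vowels) → [v].
/i/ (between /f/ and /t/): no rule targets it → [i].
/t/ (between /i/ and /a/): between a vowel and a following unstressed vowel, so rule 3 applies → [ɾ].
/a/ stays [a].
/n/ (between /a/ and /i/) is in the target of rule 2 but the environment (before a labial or velar stop) is not met → [n].
/i/ (between /n/ and /b/): no rule targets it → [i].
/b/ (between /i/ and /n/): no rule targets it → [b].
/n/ (between /b/ and /e/) fails the environment for rule 2, so it stays [n].
/e/ (between /n/ and /n/): no rule targets it → [e].
/n/ — word-final; rule 2 does not apply here → [n].

[keviɾanibˈnen]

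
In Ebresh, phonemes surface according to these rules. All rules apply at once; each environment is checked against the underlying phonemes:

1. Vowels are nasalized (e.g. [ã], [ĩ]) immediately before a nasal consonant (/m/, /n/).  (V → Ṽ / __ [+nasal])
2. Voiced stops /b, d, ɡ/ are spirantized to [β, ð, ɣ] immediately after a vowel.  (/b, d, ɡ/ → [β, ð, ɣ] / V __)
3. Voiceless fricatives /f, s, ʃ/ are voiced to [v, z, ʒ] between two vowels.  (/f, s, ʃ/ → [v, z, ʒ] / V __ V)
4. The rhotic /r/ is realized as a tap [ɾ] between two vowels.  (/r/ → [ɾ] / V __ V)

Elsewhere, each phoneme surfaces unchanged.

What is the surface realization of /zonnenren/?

[zõnnẽnrẽn]

Rule 1 applies to /o/ (between /z/ and /n/: before a nasal consonant) → [õ].
/e/ — between /n/ and /n/, before a nasal consonant — surfaces as [ẽ] (rule 1).
/r/ (between /n/ and /e/): rule 4 targets it, but not between two vowels → unchanged [r].
Rule 1 applies to /e/ (between /r/ and /n/: before a nasal consonant) → [ẽ].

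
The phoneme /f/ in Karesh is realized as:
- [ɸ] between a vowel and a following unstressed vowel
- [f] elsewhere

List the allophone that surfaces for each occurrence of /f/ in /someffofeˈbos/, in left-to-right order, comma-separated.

[f], [f], [ɸ]

Occurrence 1 (position 5): no conditioning environment matches → elsewhere allophone [f].
Occurrence 2 (position 6): no conditioning environment matches → elsewhere allophone [f].
Occurrence 3 (position 8): between a vowel and a following unstressed vowel → [ɸ].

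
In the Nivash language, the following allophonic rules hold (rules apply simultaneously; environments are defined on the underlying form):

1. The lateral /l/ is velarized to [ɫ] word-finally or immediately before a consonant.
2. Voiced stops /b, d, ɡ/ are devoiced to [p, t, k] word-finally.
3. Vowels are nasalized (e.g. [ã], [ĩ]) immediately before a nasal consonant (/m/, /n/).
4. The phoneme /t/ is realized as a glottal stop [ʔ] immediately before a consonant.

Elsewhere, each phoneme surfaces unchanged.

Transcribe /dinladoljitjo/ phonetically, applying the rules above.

/d/ — word-initial; rule 2 does not apply here → [d].
/i/ meets the environment for rule 3 (before a nasal consonant) → [ĩ].
/n/ stays [n].
/l/ (between /n/ and /a/) fails the environment for rule 1, so it stays [l].
/a/ (between /l/ and /d/) is in the target of rule 3 but the environment (before a nasal consonant) is not met → [a].
/d/ (between /a/ and /o/) fails the environment for rule 2, so it stays [d].
/o/ (between /d/ and /l/): rule 3 targets it, but not before a nasal consonant → unchanged [o].
/l/ — between /o/ and /j/, word-finally or immediately before a consonant — surfaces as [ɫ] (rule 1).
/j/ stays [j].
/i/ (between /j/ and /t/): rule 3 targets it, but not before a nasal consonant → unchanged [i].
/t/ (between /i/ and /j/) occurs immediately before a consonant → [ʔ] by rule 4.
/j/ stays [j].
/o/ — word-final; rule 3 does not apply here → [o].

[dĩnladoɫjiʔjo]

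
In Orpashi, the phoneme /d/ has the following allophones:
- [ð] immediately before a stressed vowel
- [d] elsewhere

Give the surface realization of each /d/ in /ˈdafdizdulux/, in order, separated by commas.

[ð], [d], [d]

Occurrence 1 (position 1): immediately before a stressed vowel → [ð].
Occurrence 2 (position 4): no conditioning environment matches → elsewhere allophone [d].
Occurrence 3 (position 7): no conditioning environment matches → elsewhere allophone [d].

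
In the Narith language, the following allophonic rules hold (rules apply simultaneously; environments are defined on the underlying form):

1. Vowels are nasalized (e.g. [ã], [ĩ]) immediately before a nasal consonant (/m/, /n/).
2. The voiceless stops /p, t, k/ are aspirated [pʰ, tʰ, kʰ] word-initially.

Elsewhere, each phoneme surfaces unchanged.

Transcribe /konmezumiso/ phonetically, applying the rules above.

[kʰõnmezũmiso]

Rule 2 applies to /k/ (word-initial: word-initially) → [kʰ].
/o/ (between /k/ and /n/): before a nasal consonant, so rule 1 applies → [õ].
/n/ stays [n].
/m/ stays [m].
/e/ — between /m/ and /z/; rule 1 does not apply here → [e].
/z/ (between /e/ and /u/): no rule targets it → [z].
/u/ (between /z/ and /m/): before a nasal consonant, so rule 1 applies → [ũ].
/m/ (between /u/ and /i/) is unaffected → [m].
/i/ (between /m/ and /s/): rule 1 targets it, but not before a nasal consonant → unchanged [i].
/s/ (between /i/ and /o/) is unaffected → [s].
/o/ (word-final): rule 1 targets it, but not before a nasal consonant → unchanged [o].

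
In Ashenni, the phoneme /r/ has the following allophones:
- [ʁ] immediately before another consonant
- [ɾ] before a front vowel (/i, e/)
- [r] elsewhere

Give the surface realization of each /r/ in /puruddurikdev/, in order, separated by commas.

Occurrence 1 (position 3): no conditioning environment matches → elsewhere allophone [r].
Occurrence 2 (position 8): before a front vowel (/i, e/) → [ɾ].

[r], [ɾ]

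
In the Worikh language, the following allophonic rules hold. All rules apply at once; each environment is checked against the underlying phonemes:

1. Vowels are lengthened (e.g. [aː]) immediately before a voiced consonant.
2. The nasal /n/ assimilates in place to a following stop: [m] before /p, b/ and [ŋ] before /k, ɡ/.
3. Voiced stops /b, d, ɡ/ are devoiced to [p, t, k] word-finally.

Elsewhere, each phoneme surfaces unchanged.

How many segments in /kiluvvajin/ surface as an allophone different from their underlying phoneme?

4

Segments that undergo a rule: /i/ → [iː] (rule 1); /u/ → [uː] (rule 1); /a/ → [aː] (rule 1); /i/ → [iː] (rule 1).
All other segments surface unchanged.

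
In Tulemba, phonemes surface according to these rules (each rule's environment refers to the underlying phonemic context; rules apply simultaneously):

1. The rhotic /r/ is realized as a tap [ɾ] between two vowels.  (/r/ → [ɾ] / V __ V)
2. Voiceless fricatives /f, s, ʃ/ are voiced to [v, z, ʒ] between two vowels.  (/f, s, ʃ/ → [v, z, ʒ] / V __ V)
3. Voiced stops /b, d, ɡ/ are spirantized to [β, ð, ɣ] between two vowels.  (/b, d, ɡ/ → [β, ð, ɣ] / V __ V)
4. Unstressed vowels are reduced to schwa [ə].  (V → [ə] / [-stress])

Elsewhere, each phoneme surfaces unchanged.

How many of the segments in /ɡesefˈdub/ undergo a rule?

3

Segments that undergo a rule: /e/ → [ə] (rule 4); /s/ → [z] (rule 2); /e/ → [ə] (rule 4).
All other segments surface unchanged.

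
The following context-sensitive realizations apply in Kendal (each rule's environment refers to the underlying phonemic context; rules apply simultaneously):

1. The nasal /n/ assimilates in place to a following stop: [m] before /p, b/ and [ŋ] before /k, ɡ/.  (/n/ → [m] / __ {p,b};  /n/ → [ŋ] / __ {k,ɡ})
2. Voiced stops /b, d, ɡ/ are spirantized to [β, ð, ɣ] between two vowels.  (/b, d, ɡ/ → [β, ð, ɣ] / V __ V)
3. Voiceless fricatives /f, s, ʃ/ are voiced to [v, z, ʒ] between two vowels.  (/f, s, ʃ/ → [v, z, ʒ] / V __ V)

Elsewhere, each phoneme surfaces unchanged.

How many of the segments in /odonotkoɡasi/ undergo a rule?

3

Segments that undergo a rule: /d/ → [ð] (rule 2); /ɡ/ → [ɣ] (rule 2); /s/ → [z] (rule 3).
All other segments surface unchanged.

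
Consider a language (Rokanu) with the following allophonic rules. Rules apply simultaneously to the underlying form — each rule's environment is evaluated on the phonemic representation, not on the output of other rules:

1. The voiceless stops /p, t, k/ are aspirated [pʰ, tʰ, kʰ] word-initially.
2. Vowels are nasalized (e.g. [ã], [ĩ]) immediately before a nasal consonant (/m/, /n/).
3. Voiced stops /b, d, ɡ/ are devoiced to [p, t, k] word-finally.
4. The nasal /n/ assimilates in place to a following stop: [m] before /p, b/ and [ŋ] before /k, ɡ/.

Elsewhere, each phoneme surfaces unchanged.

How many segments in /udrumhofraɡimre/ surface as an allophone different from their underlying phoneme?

2

Segments that undergo a rule: /u/ → [ũ] (rule 2); /i/ → [ĩ] (rule 2).
All other segments surface unchanged.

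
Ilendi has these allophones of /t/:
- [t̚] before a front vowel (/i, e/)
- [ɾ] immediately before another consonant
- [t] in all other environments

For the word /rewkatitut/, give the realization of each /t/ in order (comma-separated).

[t̚], [t], [t]

Occurrence 1 (position 6): before a front vowel (/i, e/) → [t̚].
Occurrence 2 (position 8): no conditioning environment matches → elsewhere allophone [t].
Occurrence 3 (position 10): no conditioning environment matches → elsewhere allophone [t].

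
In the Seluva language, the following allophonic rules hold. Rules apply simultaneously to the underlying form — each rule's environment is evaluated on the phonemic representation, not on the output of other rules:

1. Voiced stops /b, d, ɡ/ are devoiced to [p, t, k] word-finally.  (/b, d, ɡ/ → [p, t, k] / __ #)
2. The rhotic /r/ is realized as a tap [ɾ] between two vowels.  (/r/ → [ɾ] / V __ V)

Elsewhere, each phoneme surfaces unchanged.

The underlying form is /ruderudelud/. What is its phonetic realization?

[rudeɾudelut]

/r/ (word-initial): rule 2 targets it, but not between two vowels → unchanged [r].
/u/ — not in any rule's target class → [u].
/d/ — between /u/ and /e/; rule 1 does not apply here → [d].
/e/ — not in any rule's target class → [e].
/r/ meets the environment for rule 2 (between two vowels) → [ɾ].
/u/ (between /r/ and /d/) is unaffected → [u].
/d/ (between /u/ and /e/) is in the target of rule 1 but the environment (word-finally) is not met → [d].
/e/ — not in any rule's target class → [e].
/l/ — not in any rule's target class → [l].
/u/ — not in any rule's target class → [u].
/d/ (word-final): word-finally, so rule 1 applies → [t].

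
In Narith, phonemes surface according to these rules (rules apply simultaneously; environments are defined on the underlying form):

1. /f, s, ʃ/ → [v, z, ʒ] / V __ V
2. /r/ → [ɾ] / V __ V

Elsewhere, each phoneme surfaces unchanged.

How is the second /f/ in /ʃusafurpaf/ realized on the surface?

[f]

/f/ — word-final; rule 1 does not apply here → [f].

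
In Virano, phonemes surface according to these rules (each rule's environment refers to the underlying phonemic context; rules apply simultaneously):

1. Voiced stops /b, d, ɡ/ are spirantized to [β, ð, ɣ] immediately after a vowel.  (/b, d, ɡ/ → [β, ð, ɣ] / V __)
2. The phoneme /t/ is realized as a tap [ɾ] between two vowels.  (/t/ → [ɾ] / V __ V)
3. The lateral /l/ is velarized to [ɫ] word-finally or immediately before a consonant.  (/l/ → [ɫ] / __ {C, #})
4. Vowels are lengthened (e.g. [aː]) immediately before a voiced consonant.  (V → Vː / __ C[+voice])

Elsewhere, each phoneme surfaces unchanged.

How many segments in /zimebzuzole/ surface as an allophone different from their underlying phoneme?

5

Segments that undergo a rule: /i/ → [iː] (rule 4); /e/ → [eː] (rule 4); /b/ → [β] (rule 1); /u/ → [uː] (rule 4); /o/ → [oː] (rule 4).
All other segments surface unchanged.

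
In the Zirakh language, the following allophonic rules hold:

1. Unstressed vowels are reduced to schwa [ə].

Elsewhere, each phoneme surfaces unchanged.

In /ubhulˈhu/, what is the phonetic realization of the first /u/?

/u/ (word-initial): in an unstressed syllable, so rule 1 applies → [ə].

[ə]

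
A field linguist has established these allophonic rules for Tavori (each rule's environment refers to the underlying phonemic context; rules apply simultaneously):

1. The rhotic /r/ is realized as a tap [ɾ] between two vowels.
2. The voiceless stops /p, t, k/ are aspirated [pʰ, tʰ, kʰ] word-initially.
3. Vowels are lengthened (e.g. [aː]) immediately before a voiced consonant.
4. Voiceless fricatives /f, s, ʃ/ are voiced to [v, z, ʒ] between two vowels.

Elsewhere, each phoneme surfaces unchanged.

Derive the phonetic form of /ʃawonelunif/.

[ʃaːwoːneːluːnif]

/ʃ/ — word-initial; rule 4 does not apply here → [ʃ].
Rule 3 applies to /a/ (between /ʃ/ and /w/: before a voiced consonant) → [aː].
/w/ — not in any rule's target class → [w].
/o/ meets the environment for rule 3 (before a voiced consonant) → [oː].
/n/ (between /o/ and /e/): no rule targets it → [n].
/e/ — between /n/ and /l/, before a voiced consonant — surfaces as [eː] (rule 3).
/l/ stays [l].
/u/ meets the environment for rule 3 (before a voiced consonant) → [uː].
/n/ stays [n].
/i/ — between /n/ and /f/; rule 3 does not apply here → [i].
/f/ (word-final) fails the environment for rule 4, so it stays [f].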